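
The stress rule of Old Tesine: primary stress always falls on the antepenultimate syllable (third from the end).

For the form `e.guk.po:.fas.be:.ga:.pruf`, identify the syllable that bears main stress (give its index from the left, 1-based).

The word has 7 syllables; the antepenultimate syllable (third from the end) is syllable 5 (be:).
Primary stress: syllable 5 → e.guk.po:.fas.ˈbe:.ga:.pruf.

5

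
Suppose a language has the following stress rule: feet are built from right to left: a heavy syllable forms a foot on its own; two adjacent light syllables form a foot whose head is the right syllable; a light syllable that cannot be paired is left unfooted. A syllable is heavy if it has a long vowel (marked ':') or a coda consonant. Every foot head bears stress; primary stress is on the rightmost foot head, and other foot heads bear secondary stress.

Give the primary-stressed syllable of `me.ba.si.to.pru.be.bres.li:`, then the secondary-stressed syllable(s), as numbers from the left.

Weights: 1 me L, 2 ba L, 3 si L, 4 to L, 5 pru L, 6 be L, 7 bres H, 8 li: H.
Parse right to left (heavy = foot alone; LL = one foot; stranded L unfooted): (me.ˈba) (si.ˈto) (pru.ˈbe) (ˈbres) (ˈli:).
Foot heads: 2, 4, 6, 7, 8.
Primary stress on the rightmost head = syllable 8.
Secondary stress on 2, 4, 6, 7: me.ˌba.si.ˌto.pru.ˌbe.ˌbres.ˈli:.

primary 8, secondary 2, 4, 6, 7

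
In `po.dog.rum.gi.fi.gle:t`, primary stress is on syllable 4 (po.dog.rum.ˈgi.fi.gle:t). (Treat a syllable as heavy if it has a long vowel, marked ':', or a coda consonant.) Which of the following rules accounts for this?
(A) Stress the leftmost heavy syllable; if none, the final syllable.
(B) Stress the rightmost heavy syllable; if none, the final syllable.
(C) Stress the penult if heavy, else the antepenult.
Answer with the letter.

C

Rule A → syllable 2 (observed: 4).
Rule B → syllable 6 (observed: 4).
Rule C → syllable 4 ✓.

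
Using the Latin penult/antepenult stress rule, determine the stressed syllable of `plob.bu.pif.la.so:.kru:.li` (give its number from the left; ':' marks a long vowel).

Classical Latin: stress the penult if heavy (long vowel or closed), else the antepenult.
Weights: 5 so: H, 6 kru: H, 7 li L.
The penult (syllable 6, kru:) is heavy, so it takes stress.
Stress on syllable 6: plob.bu.pif.la.so:.ˈkru:.li.

6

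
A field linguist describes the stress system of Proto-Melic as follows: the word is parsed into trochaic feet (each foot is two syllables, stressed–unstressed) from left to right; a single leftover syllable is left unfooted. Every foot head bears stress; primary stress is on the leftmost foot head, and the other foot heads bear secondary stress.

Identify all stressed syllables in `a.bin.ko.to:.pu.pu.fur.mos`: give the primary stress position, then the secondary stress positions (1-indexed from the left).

Parse left to right into trochaic (ˈσσ) feet: (ˈa.bin) (ˈko.to:) (ˈpu.pu) (ˈfur.mos).
Foot heads (stressed positions): 1, 3, 5, 7.
End Rule Leftmost: primary stress on the leftmost head = syllable 1.
Secondary stress on 3, 5, 7: ˈa.bin.ˌko.to:.ˌpu.pu.ˌfur.mos.

primary 1, secondary 3, 5, 7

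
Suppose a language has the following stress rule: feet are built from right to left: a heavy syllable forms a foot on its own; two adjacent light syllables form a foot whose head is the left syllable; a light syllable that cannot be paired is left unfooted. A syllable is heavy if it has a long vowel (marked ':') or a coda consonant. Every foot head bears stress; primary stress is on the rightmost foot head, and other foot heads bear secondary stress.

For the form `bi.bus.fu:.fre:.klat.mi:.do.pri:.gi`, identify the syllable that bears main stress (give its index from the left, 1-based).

8

Weights: 1 bi L, 2 bus H, 3 fu: H, 4 fre: H, 5 klat H, 6 mi: H, 7 do L, 8 pri: H, 9 gi L.
Parse right to left (heavy = foot alone; LL = one foot; stranded L unfooted): bi (ˈbus) (ˈfu:) (ˈfre:) (ˈklat) (ˈmi:) do (ˈpri:) gi.
Foot heads: 2, 3, 4, 5, 6, 8.
Primary stress on the rightmost head = syllable 8.
Primary stress: syllable 8 → bi.bus.fu:.fre:.klat.mi:.do.ˈpri:.gi.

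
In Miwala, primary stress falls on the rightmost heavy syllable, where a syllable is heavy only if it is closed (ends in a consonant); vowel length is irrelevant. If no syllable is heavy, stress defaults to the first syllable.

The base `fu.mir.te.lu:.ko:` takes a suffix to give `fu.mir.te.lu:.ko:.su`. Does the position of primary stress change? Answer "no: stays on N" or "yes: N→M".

Base `fu.mir.te.lu:.ko:` (5 syllables):
  Weights: 1 fu L, 2 mir H, 3 te L, 4 lu: L, 5 ko: L.
  Heavy syllables in the domain: 2. The rightmost is syllable 2 (mir).
  → primary stress on syllable 2.
Suffixed `fu.mir.te.lu:.ko:.su` (6 syllables):
  Weights: 1 fu L, 2 mir H, 3 te L, 4 lu: L, 5 ko: L, 6 su L.
  Heavy syllables in the domain: 2. The rightmost is syllable 2 (mir).
  → primary stress on syllable 2.

no: stays on 2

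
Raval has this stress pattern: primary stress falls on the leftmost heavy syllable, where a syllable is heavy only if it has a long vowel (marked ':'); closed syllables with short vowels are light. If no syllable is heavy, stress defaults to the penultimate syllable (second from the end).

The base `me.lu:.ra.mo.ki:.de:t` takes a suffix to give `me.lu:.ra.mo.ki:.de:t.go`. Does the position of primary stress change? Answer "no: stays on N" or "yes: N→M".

no: stays on 2

Base `me.lu:.ra.mo.ki:.de:t` (6 syllables):
  Weights: 1 me L, 2 lu: H, 3 ra L, 4 mo L, 5 ki: H, 6 de:t H.
  Heavy syllables in the domain: 2, 5, 6. The leftmost is syllable 2 (lu:).
  → primary stress on syllable 2.
Suffixed `me.lu:.ra.mo.ki:.de:t.go` (7 syllables):
  Weights: 1 me L, 2 lu: H, 3 ra L, 4 mo L, 5 ki: H, 6 de:t H, 7 go L.
  Heavy syllables in the domain: 2, 5, 6. The leftmost is syllable 2 (lu:).
  → primary stress on syllable 2.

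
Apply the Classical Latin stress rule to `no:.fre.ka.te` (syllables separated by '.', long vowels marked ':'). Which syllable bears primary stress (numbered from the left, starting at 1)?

2

Classical Latin: stress the penult if heavy (long vowel or closed), else the antepenult.
Weights: 2 fre L, 3 ka L, 4 te L.
The penult (syllable 3, ka) is light, so stress falls on the antepenult (syllable 2, fre).
Stress on syllable 2: no:.ˈfre.ka.te.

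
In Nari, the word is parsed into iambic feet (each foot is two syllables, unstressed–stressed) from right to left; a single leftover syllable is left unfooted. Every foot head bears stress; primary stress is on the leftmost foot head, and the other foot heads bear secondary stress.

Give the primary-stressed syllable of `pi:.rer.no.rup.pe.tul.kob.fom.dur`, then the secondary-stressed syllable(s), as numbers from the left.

primary 3, secondary 5, 7, 9

Parse right to left into iambic (σˈσ) feet: pi: (rer.ˈno) (rup.ˈpe) (tul.ˈkob) (fom.ˈdur). Syllable 1 is left unfooted.
Foot heads (stressed positions): 3, 5, 7, 9.
End Rule Leftmost: primary stress on the leftmost head = syllable 3.
Secondary stress on 5, 7, 9: pi:.rer.ˈno.rup.ˌpe.tul.ˌkob.fom.ˌdur.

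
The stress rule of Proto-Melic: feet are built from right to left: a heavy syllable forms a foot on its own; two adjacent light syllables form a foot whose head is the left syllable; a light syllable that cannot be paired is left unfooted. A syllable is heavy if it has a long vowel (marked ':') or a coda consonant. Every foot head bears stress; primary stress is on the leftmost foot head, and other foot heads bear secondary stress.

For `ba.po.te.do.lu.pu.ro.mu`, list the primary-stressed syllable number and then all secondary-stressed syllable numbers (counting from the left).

primary 1, secondary 3, 5, 7

Weights: 1 ba L, 2 po L, 3 te L, 4 do L, 5 lu L, 6 pu L, 7 ro L, 8 mu L.
Parse right to left (heavy = foot alone; LL = one foot; stranded L unfooted): (ˈba.po) (ˈte.do) (ˈlu.pu) (ˈro.mu).
Foot heads: 1, 3, 5, 7.
Primary stress on the leftmost head = syllable 1.
Secondary stress on 3, 5, 7: ˈba.po.ˌte.do.ˌlu.pu.ˌro.mu.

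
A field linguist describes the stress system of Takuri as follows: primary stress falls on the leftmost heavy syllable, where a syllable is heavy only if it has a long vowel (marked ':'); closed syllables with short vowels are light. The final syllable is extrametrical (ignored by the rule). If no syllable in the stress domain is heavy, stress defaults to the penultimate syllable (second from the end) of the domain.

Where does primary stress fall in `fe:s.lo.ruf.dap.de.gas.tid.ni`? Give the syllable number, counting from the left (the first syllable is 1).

1

The final syllable (8, ni) is extrametrical; the stress domain is syllables 1–7.
Weights: 1 fe:s H, 2 lo L, 3 ruf L, 4 dap L, 5 de L, 6 gas L, 7 tid L.
Heavy syllables in the domain: 1. The leftmost is syllable 1 (fe:s).
Primary stress: syllable 1 → ˈfe:s.lo.ruf.dap.de.gas.tid.ni.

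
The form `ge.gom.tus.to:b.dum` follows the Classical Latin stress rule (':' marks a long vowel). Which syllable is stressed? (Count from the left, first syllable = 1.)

4

Classical Latin: stress the penult if heavy (long vowel or closed), else the antepenult.
Weights: 3 tus H, 4 to:b H, 5 dum H.
The penult (syllable 4, to:b) is heavy, so it takes stress.
Stress on syllable 4: ge.gom.tus.ˈto:b.dum.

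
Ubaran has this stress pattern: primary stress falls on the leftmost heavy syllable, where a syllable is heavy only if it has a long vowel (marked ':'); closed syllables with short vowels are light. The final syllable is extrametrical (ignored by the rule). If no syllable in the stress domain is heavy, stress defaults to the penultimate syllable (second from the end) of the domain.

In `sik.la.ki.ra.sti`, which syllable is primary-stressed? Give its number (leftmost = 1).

The final syllable (5, sti) is extrametrical; the stress domain is syllables 1–4.
Weights: 1 sik L, 2 la L, 3 ki L, 4 ra L.
No heavy syllable in the domain; default to the penultimate syllable (second from the end) of the domain = syllable 3.
Primary stress: syllable 3 → sik.la.ˈki.ra.sti.

3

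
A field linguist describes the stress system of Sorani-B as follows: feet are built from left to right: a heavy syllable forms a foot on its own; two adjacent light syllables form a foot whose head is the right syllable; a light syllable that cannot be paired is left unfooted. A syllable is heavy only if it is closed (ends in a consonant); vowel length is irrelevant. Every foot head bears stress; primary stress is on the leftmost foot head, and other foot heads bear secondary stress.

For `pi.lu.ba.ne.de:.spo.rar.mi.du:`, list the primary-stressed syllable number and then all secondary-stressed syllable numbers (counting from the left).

Weights: 1 pi L, 2 lu L, 3 ba L, 4 ne L, 5 de: L, 6 spo L, 7 rar H, 8 mi L, 9 du: L.
Parse left to right (heavy = foot alone; LL = one foot; stranded L unfooted): (pi.ˈlu) (ba.ˈne) (de:.ˈspo) (ˈrar) (mi.ˈdu:).
Foot heads: 2, 4, 6, 7, 9.
Primary stress on the leftmost head = syllable 2.
Secondary stress on 4, 6, 7, 9: pi.ˈlu.ba.ˌne.de:.ˌspo.ˌrar.mi.ˌdu:.

primary 2, secondary 4, 6, 7, 9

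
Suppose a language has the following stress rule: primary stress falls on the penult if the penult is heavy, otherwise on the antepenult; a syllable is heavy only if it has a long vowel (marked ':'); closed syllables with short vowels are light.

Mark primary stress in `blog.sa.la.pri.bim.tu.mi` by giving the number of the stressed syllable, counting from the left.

5

Weights: 5 bim L, 6 tu L, 7 mi L.
The penult (syllable 6, tu) is light, so stress falls on the antepenult (syllable 5, bim).
Primary stress: syllable 5 → blog.sa.la.pri.ˈbim.tu.mi.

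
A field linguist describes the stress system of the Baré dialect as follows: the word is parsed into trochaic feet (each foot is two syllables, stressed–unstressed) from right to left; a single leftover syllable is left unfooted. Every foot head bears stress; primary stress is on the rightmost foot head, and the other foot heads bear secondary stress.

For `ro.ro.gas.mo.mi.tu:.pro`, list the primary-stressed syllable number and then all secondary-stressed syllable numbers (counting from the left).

primary 6, secondary 2, 4

Parse right to left into trochaic (ˈσσ) feet: ro (ˈro.gas) (ˈmo.mi) (ˈtu:.pro). Syllable 1 is left unfooted.
Foot heads (stressed positions): 2, 4, 6.
End Rule Rightmost: primary stress on the rightmost head = syllable 6.
Secondary stress on 2, 4: ro.ˌro.gas.ˌmo.mi.ˈtu:.pro.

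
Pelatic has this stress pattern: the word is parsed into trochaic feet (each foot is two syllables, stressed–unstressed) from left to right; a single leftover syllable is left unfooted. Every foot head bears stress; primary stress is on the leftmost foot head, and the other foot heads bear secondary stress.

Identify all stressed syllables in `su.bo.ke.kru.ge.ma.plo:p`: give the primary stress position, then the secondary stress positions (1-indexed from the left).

Parse left to right into trochaic (ˈσσ) feet: (ˈsu.bo) (ˈke.kru) (ˈge.ma) plo:p. Syllable 7 is left unfooted.
Foot heads (stressed positions): 1, 3, 5.
End Rule Leftmost: primary stress on the leftmost head = syllable 1.
Secondary stress on 3, 5: ˈsu.bo.ˌke.kru.ˌge.ma.plo:p.

primary 1, secondary 3, 5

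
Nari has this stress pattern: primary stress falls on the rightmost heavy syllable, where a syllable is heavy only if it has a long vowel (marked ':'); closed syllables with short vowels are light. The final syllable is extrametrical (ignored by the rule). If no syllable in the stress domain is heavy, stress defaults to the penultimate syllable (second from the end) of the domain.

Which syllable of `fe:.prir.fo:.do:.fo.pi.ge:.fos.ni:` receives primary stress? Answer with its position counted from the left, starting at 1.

7

The final syllable (9, ni:) is extrametrical; the stress domain is syllables 1–8.
Weights: 1 fe: H, 2 prir L, 3 fo: H, 4 do: H, 5 fo L, 6 pi L, 7 ge: H, 8 fos L.
Heavy syllables in the domain: 1, 3, 4, 7. The rightmost is syllable 7 (ge:).
Primary stress: syllable 7 → fe:.prir.fo:.do:.fo.pi.ˈge:.fos.ni:.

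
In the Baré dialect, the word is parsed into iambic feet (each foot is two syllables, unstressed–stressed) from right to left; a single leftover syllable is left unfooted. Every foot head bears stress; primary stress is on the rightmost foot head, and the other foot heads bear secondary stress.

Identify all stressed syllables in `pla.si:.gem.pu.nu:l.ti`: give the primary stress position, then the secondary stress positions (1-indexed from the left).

primary 6, secondary 2, 4

Parse right to left into iambic (σˈσ) feet: (pla.ˈsi:) (gem.ˈpu) (nu:l.ˈti).
Foot heads (stressed positions): 2, 4, 6.
End Rule Rightmost: primary stress on the rightmost head = syllable 6.
Secondary stress on 2, 4: pla.ˌsi:.gem.ˌpu.nu:l.ˈti.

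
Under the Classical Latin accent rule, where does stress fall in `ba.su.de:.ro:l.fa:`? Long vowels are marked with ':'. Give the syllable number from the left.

Classical Latin: stress the penult if heavy (long vowel or closed), else the antepenult.
Weights: 3 de: H, 4 ro:l H, 5 fa: H.
The penult (syllable 4, ro:l) is heavy, so it takes stress.
Stress on syllable 4: ba.su.de:.ˈro:l.fa:.

4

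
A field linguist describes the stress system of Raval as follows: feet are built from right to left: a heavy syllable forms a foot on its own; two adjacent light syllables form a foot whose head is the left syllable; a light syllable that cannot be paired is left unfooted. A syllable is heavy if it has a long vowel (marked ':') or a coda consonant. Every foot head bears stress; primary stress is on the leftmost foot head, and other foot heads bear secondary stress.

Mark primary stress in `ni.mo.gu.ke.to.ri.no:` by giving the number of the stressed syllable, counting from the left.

1

Weights: 1 ni L, 2 mo L, 3 gu L, 4 ke L, 5 to L, 6 ri L, 7 no: H.
Parse right to left (heavy = foot alone; LL = one foot; stranded L unfooted): (ˈni.mo) (ˈgu.ke) (ˈto.ri) (ˈno:).
Foot heads: 1, 3, 5, 7.
Primary stress on the leftmost head = syllable 1.
Primary stress: syllable 1 → ˈni.mo.gu.ke.to.ri.no:.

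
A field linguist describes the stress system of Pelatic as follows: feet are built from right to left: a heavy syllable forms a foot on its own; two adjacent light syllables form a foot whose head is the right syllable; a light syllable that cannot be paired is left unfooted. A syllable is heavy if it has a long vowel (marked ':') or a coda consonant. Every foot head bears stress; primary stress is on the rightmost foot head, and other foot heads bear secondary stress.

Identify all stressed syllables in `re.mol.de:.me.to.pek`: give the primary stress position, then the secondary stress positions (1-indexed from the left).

primary 6, secondary 2, 3, 5

Weights: 1 re L, 2 mol H, 3 de: H, 4 me L, 5 to L, 6 pek H.
Parse right to left (heavy = foot alone; LL = one foot; stranded L unfooted): re (ˈmol) (ˈde:) (me.ˈto) (ˈpek).
Foot heads: 2, 3, 5, 6.
Primary stress on the rightmost head = syllable 6.
Secondary stress on 2, 3, 5: re.ˌmol.ˌde:.me.ˌto.ˈpek.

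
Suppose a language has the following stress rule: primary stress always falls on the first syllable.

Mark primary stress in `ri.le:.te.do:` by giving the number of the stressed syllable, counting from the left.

The word has 4 syllables; the first syllable is syllable 1 (ri).
Primary stress: syllable 1 → ˈri.le:.te.do:.

1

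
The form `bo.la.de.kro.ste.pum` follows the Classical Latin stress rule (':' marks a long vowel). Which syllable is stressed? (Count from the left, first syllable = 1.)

Classical Latin: stress the penult if heavy (long vowel or closed), else the antepenult.
Weights: 4 kro L, 5 ste L, 6 pum H.
The penult (syllable 5, ste) is light, so stress falls on the antepenult (syllable 4, kro).
Stress on syllable 4: bo.la.de.ˈkro.ste.pum.

4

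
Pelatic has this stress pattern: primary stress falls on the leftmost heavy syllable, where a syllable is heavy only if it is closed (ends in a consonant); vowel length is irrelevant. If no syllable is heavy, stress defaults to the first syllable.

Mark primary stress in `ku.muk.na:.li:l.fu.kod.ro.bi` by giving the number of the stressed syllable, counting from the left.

2

Weights: 1 ku L, 2 muk H, 3 na: L, 4 li:l H, 5 fu L, 6 kod H, 7 ro L, 8 bi L.
Heavy syllables in the domain: 2, 4, 6. The leftmost is syllable 2 (muk).
Primary stress: syllable 2 → ku.ˈmuk.na:.li:l.fu.kod.ro.bi.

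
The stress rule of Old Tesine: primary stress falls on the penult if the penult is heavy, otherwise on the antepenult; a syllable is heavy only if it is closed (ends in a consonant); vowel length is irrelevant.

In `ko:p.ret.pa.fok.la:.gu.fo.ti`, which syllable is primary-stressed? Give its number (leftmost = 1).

6

Weights: 6 gu L, 7 fo L, 8 ti L.
The penult (syllable 7, fo) is light, so stress falls on the antepenult (syllable 6, gu).
Primary stress: syllable 6 → ko:p.ret.pa.fok.la:.ˈgu.fo.ti.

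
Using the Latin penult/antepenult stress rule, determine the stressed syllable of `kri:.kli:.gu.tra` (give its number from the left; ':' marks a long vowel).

Classical Latin: stress the penult if heavy (long vowel or closed), else the antepenult.
Weights: 2 kli: H, 3 gu L, 4 tra L.
The penult (syllable 3, gu) is light, so stress falls on the antepenult (syllable 2, kli:).
Stress on syllable 2: kri:.ˈkli:.gu.tra.

2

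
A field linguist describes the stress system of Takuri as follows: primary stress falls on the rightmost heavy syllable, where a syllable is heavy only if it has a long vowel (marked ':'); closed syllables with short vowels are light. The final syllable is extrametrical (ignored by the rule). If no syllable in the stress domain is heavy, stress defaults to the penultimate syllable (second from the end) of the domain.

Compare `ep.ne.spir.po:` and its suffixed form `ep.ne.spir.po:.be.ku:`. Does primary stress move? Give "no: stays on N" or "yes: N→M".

Base `ep.ne.spir.po:` (4 syllables):
  The final syllable (4, po:) is extrametrical; the stress domain is syllables 1–3.
  Weights: 1 ep L, 2 ne L, 3 spir L.
  No heavy syllable in the domain; default to the penultimate syllable (second from the end) of the domain = syllable 2.
  → primary stress on syllable 2.
Suffixed `ep.ne.spir.po:.be.ku:` (6 syllables):
  The final syllable (6, ku:) is extrametrical; the stress domain is syllables 1–5.
  Weights: 1 ep L, 2 ne L, 3 spir L, 4 po: H, 5 be L.
  Heavy syllables in the domain: 4. The rightmost is syllable 4 (po:).
  → primary stress on syllable 4.

yes: 2→4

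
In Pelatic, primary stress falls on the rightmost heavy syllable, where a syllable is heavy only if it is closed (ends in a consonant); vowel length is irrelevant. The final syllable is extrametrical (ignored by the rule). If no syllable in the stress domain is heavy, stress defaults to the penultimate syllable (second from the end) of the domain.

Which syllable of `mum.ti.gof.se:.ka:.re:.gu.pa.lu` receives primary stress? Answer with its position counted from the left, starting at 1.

3

The final syllable (9, lu) is extrametrical; the stress domain is syllables 1–8.
Weights: 1 mum H, 2 ti L, 3 gof H, 4 se: L, 5 ka: L, 6 re: L, 7 gu L, 8 pa L.
Heavy syllables in the domain: 1, 3. The rightmost is syllable 3 (gof).
Primary stress: syllable 3 → mum.ti.ˈgof.se:.ka:.re:.gu.pa.lu.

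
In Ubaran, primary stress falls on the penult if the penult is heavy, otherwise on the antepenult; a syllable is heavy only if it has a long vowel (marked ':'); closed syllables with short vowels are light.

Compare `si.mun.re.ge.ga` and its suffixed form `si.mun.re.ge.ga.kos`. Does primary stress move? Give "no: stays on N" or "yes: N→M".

Base `si.mun.re.ge.ga` (5 syllables):
  Weights: 3 re L, 4 ge L, 5 ga L.
  The penult (syllable 4, ge) is light, so stress falls on the antepenult (syllable 3, re).
  → primary stress on syllable 3.
Suffixed `si.mun.re.ge.ga.kos` (6 syllables):
  Weights: 4 ge L, 5 ga L, 6 kos L.
  The penult (syllable 5, ga) is light, so stress falls on the antepenult (syllable 4, ge).
  → primary stress on syllable 4.

yes: 3→4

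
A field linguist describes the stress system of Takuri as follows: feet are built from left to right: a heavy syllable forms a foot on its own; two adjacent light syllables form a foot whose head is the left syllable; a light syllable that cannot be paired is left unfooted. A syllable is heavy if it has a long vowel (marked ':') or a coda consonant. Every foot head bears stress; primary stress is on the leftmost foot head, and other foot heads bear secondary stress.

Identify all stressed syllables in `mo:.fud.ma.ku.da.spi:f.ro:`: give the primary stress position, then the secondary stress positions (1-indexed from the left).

primary 1, secondary 2, 3, 6, 7

Weights: 1 mo: H, 2 fud H, 3 ma L, 4 ku L, 5 da L, 6 spi:f H, 7 ro: H.
Parse left to right (heavy = foot alone; LL = one foot; stranded L unfooted): (ˈmo:) (ˈfud) (ˈma.ku) da (ˈspi:f) (ˈro:).
Foot heads: 1, 2, 3, 6, 7.
Primary stress on the leftmost head = syllable 1.
Secondary stress on 2, 3, 6, 7: ˈmo:.ˌfud.ˌma.ku.da.ˌspi:f.ˌro:.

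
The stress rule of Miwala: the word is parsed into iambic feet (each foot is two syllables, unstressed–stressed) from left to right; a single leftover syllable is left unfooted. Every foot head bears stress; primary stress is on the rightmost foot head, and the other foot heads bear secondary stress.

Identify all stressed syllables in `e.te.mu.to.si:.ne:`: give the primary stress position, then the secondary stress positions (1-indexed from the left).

Parse left to right into iambic (σˈσ) feet: (e.ˈte) (mu.ˈto) (si:.ˈne:).
Foot heads (stressed positions): 2, 4, 6.
End Rule Rightmost: primary stress on the rightmost head = syllable 6.
Secondary stress on 2, 4: e.ˌte.mu.ˌto.si:.ˈne:.

primary 6, secondary 2, 4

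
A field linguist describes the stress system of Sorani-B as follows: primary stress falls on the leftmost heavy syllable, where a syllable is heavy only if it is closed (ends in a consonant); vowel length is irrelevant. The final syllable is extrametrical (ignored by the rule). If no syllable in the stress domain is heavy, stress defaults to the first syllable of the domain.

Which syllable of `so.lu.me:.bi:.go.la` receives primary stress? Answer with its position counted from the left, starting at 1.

The final syllable (6, la) is extrametrical; the stress domain is syllables 1–5.
Weights: 1 so L, 2 lu L, 3 me: L, 4 bi: L, 5 go L.
No heavy syllable in the domain; default to the first syllable of the domain = syllable 1.
Primary stress: syllable 1 → ˈso.lu.me:.bi:.go.la.

1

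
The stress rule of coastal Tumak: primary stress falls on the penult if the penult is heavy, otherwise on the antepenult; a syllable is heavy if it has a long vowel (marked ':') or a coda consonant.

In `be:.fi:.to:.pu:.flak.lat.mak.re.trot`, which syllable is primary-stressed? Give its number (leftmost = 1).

7

Weights: 7 mak H, 8 re L, 9 trot H.
The penult (syllable 8, re) is light, so stress falls on the antepenult (syllable 7, mak).
Primary stress: syllable 7 → be:.fi:.to:.pu:.flak.lat.ˈmak.re.trot.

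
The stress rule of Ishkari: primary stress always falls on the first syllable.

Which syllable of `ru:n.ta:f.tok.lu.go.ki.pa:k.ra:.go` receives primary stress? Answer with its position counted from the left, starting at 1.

The word has 9 syllables; the first syllable is syllable 1 (ru:n).
Primary stress: syllable 1 → ˈru:n.ta:f.tok.lu.go.ki.pa:k.ra:.go.

1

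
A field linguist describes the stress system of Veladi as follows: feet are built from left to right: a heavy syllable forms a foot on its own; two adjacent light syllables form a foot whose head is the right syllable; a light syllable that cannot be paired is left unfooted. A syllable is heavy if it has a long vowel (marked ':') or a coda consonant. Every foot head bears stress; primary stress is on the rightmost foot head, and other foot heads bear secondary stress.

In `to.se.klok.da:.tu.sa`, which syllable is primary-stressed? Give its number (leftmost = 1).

Weights: 1 to L, 2 se L, 3 klok H, 4 da: H, 5 tu L, 6 sa L.
Parse left to right (heavy = foot alone; LL = one foot; stranded L unfooted): (to.ˈse) (ˈklok) (ˈda:) (tu.ˈsa).
Foot heads: 2, 3, 4, 6.
Primary stress on the rightmost head = syllable 6.
Primary stress: syllable 6 → to.se.klok.da:.tu.ˈsa.

6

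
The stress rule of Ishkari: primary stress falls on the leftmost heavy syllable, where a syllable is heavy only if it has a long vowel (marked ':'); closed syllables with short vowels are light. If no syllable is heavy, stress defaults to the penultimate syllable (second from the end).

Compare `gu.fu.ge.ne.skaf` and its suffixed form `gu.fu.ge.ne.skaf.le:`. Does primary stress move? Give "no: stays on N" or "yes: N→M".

Base `gu.fu.ge.ne.skaf` (5 syllables):
  Weights: 1 gu L, 2 fu L, 3 ge L, 4 ne L, 5 skaf L.
  No heavy syllable in the domain; default to the penultimate syllable (second from the end) = syllable 4.
  → primary stress on syllable 4.
Suffixed `gu.fu.ge.ne.skaf.le:` (6 syllables):
  Weights: 1 gu L, 2 fu L, 3 ge L, 4 ne L, 5 skaf L, 6 le: H.
  Heavy syllables in the domain: 6. The leftmost is syllable 6 (le:).
  → primary stress on syllable 6.

yes: 4→6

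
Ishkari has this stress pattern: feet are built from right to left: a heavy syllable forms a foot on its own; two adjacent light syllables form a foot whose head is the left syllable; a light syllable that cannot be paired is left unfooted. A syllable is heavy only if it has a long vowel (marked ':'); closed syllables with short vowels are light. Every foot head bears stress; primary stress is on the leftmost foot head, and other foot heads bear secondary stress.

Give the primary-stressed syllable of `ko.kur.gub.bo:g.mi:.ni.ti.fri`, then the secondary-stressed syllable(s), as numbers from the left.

primary 2, secondary 4, 5, 7

Weights: 1 ko L, 2 kur L, 3 gub L, 4 bo:g H, 5 mi: H, 6 ni L, 7 ti L, 8 fri L.
Parse right to left (heavy = foot alone; LL = one foot; stranded L unfooted): ko (ˈkur.gub) (ˈbo:g) (ˈmi:) ni (ˈti.fri).
Foot heads: 2, 4, 5, 7.
Primary stress on the leftmost head = syllable 2.
Secondary stress on 4, 5, 7: ko.ˈkur.gub.ˌbo:g.ˌmi:.ni.ˌti.fri.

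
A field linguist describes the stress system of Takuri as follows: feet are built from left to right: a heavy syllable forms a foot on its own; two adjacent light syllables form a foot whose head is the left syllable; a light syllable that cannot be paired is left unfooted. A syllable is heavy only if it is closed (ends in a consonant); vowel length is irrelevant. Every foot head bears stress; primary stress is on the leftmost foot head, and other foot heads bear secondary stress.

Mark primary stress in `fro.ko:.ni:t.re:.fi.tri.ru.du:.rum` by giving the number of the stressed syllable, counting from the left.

Weights: 1 fro L, 2 ko: L, 3 ni:t H, 4 re: L, 5 fi L, 6 tri L, 7 ru L, 8 du: L, 9 rum H.
Parse left to right (heavy = foot alone; LL = one foot; stranded L unfooted): (ˈfro.ko:) (ˈni:t) (ˈre:.fi) (ˈtri.ru) du: (ˈrum).
Foot heads: 1, 3, 4, 6, 9.
Primary stress on the leftmost head = syllable 1.
Primary stress: syllable 1 → ˈfro.ko:.ni:t.re:.fi.tri.ru.du:.rum.

1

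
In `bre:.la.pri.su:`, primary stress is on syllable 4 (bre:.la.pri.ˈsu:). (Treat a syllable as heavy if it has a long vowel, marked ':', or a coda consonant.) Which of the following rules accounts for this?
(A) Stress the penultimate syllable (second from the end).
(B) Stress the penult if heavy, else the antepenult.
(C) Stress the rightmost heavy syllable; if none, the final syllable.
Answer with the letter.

Rule A → syllable 3 (observed: 4).
Rule B → syllable 2 (observed: 4).
Rule C → syllable 4 ✓.

C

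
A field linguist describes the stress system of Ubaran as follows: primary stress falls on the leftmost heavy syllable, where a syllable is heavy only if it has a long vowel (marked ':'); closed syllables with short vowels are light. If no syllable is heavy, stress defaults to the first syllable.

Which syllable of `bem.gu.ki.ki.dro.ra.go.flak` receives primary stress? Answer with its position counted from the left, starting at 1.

1

Weights: 1 bem L, 2 gu L, 3 ki L, 4 ki L, 5 dro L, 6 ra L, 7 go L, 8 flak L.
No heavy syllable in the domain; default to the first syllable = syllable 1.
Primary stress: syllable 1 → ˈbem.gu.ki.ki.dro.ra.go.flak.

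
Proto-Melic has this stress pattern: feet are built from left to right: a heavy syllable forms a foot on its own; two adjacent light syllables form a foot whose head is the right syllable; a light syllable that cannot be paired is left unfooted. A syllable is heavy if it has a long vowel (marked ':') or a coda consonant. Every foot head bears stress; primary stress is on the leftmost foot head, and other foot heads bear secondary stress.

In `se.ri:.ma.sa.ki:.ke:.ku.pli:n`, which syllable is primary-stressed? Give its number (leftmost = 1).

2

Weights: 1 se L, 2 ri: H, 3 ma L, 4 sa L, 5 ki: H, 6 ke: H, 7 ku L, 8 pli:n H.
Parse left to right (heavy = foot alone; LL = one foot; stranded L unfooted): se (ˈri:) (ma.ˈsa) (ˈki:) (ˈke:) ku (ˈpli:n).
Foot heads: 2, 4, 5, 6, 8.
Primary stress on the leftmost head = syllable 2.
Primary stress: syllable 2 → se.ˈri:.ma.sa.ki:.ke:.ku.pli:n.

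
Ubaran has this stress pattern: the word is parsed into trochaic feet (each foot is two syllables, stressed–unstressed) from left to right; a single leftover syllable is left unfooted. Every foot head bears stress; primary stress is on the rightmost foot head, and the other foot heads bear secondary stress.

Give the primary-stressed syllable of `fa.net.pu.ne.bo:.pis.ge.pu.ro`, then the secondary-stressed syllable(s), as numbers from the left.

Parse left to right into trochaic (ˈσσ) feet: (ˈfa.net) (ˈpu.ne) (ˈbo:.pis) (ˈge.pu) ro. Syllable 9 is left unfooted.
Foot heads (stressed positions): 1, 3, 5, 7.
End Rule Rightmost: primary stress on the rightmost head = syllable 7.
Secondary stress on 1, 3, 5: ˌfa.net.ˌpu.ne.ˌbo:.pis.ˈge.pu.ro.

primary 7, secondary 1, 3, 5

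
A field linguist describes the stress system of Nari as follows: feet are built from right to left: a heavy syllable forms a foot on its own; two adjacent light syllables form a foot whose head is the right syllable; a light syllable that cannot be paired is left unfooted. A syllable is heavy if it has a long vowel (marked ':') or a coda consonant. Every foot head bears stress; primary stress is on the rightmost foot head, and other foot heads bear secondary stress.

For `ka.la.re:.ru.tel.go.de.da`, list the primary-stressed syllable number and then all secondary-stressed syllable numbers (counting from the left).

primary 8, secondary 2, 3, 5

Weights: 1 ka L, 2 la L, 3 re: H, 4 ru L, 5 tel H, 6 go L, 7 de L, 8 da L.
Parse right to left (heavy = foot alone; LL = one foot; stranded L unfooted): (ka.ˈla) (ˈre:) ru (ˈtel) go (de.ˈda).
Foot heads: 2, 3, 5, 8.
Primary stress on the rightmost head = syllable 8.
Secondary stress on 2, 3, 5: ka.ˌla.ˌre:.ru.ˌtel.go.de.ˈda.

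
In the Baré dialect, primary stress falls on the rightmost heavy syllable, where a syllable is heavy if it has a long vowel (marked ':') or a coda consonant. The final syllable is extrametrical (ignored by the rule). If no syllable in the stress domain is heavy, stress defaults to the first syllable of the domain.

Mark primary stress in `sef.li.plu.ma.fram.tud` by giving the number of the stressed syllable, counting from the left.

5

The final syllable (6, tud) is extrametrical; the stress domain is syllables 1–5.
Weights: 1 sef H, 2 li L, 3 plu L, 4 ma L, 5 fram H.
Heavy syllables in the domain: 1, 5. The rightmost is syllable 5 (fram).
Primary stress: syllable 5 → sef.li.plu.ma.ˈfram.tud.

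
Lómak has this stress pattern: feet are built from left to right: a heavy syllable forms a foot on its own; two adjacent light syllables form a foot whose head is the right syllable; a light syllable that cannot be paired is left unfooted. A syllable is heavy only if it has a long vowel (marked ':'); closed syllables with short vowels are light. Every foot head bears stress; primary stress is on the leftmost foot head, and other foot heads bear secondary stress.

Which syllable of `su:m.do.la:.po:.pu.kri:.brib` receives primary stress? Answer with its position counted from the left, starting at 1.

Weights: 1 su:m H, 2 do L, 3 la: H, 4 po: H, 5 pu L, 6 kri: H, 7 brib L.
Parse left to right (heavy = foot alone; LL = one foot; stranded L unfooted): (ˈsu:m) do (ˈla:) (ˈpo:) pu (ˈkri:) brib.
Foot heads: 1, 3, 4, 6.
Primary stress on the leftmost head = syllable 1.
Primary stress: syllable 1 → ˈsu:m.do.la:.po:.pu.kri:.brib.

1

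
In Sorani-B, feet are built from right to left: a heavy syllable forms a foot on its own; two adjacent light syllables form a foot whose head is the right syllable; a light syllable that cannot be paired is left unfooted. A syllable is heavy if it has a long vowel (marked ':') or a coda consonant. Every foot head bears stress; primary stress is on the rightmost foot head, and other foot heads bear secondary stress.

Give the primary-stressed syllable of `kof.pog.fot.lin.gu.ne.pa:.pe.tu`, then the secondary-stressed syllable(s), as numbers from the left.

primary 9, secondary 1, 2, 3, 4, 6, 7

Weights: 1 kof H, 2 pog H, 3 fot H, 4 lin H, 5 gu L, 6 ne L, 7 pa: H, 8 pe L, 9 tu L.
Parse right to left (heavy = foot alone; LL = one foot; stranded L unfooted): (ˈkof) (ˈpog) (ˈfot) (ˈlin) (gu.ˈne) (ˈpa:) (pe.ˈtu).
Foot heads: 1, 2, 3, 4, 6, 7, 9.
Primary stress on the rightmost head = syllable 9.
Secondary stress on 1, 2, 3, 4, 6, 7: ˌkof.ˌpog.ˌfot.ˌlin.gu.ˌne.ˌpa:.pe.ˈtu.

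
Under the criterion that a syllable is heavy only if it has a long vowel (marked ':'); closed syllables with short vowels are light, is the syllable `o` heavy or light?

light

`o`: short vowel, open (no coda). Short vowel → light.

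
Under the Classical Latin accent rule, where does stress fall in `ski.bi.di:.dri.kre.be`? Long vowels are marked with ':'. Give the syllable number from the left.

Classical Latin: stress the penult if heavy (long vowel or closed), else the antepenult.
Weights: 4 dri L, 5 kre L, 6 be L.
The penult (syllable 5, kre) is light, so stress falls on the antepenult (syllable 4, dri).
Stress on syllable 4: ski.bi.di:.ˈdri.kre.be.

4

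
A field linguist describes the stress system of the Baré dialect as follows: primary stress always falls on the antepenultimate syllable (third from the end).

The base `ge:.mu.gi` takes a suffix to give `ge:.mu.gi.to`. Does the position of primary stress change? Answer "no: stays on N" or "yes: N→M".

Base `ge:.mu.gi` (3 syllables):
  The word has 3 syllables; the antepenultimate syllable (third from the end) is syllable 1 (ge:).
  → primary stress on syllable 1.
Suffixed `ge:.mu.gi.to` (4 syllables):
  The word has 4 syllables; the antepenultimate syllable (third from the end) is syllable 2 (mu).
  → primary stress on syllable 2.

yes: 1→2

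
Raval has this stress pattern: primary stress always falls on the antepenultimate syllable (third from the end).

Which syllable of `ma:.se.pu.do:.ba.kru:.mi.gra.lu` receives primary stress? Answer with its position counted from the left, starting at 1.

7

The word has 9 syllables; the antepenultimate syllable (third from the end) is syllable 7 (mi).
Primary stress: syllable 7 → ma:.se.pu.do:.ba.kru:.ˈmi.gra.lu.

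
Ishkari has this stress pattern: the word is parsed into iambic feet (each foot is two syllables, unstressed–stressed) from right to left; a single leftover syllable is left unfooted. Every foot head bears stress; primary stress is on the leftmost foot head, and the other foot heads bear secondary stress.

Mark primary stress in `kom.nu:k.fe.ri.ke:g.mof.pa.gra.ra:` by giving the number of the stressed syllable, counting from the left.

3

Parse right to left into iambic (σˈσ) feet: kom (nu:k.ˈfe) (ri.ˈke:g) (mof.ˈpa) (gra.ˈra:). Syllable 1 is left unfooted.
Foot heads (stressed positions): 3, 5, 7, 9.
End Rule Leftmost: primary stress on the leftmost head = syllable 3.
Primary stress: syllable 3 → kom.nu:k.ˈfe.ri.ke:g.mof.pa.gra.ra:.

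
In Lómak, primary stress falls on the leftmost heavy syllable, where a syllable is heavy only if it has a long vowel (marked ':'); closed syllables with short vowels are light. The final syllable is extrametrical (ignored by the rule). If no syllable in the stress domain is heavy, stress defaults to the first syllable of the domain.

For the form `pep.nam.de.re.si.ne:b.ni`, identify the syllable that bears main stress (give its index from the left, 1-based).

The final syllable (7, ni) is extrametrical; the stress domain is syllables 1–6.
Weights: 1 pep L, 2 nam L, 3 de L, 4 re L, 5 si L, 6 ne:b H.
Heavy syllables in the domain: 6. The leftmost is syllable 6 (ne:b).
Primary stress: syllable 6 → pep.nam.de.re.si.ˈne:b.ni.

6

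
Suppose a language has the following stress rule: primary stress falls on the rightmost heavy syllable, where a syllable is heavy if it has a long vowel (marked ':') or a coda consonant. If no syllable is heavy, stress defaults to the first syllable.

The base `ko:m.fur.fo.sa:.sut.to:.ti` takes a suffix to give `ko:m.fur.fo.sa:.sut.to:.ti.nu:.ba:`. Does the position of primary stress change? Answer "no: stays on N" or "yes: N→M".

Base `ko:m.fur.fo.sa:.sut.to:.ti` (7 syllables):
  Weights: 1 ko:m H, 2 fur H, 3 fo L, 4 sa: H, 5 sut H, 6 to: H, 7 ti L.
  Heavy syllables in the domain: 1, 2, 4, 5, 6. The rightmost is syllable 6 (to:).
  → primary stress on syllable 6.
Suffixed `ko:m.fur.fo.sa:.sut.to:.ti.nu:.ba:` (9 syllables):
  Weights: 1 ko:m H, 2 fur H, 3 fo L, 4 sa: H, 5 sut H, 6 to: H, 7 ti L, 8 nu: H, 9 ba: H.
  Heavy syllables in the domain: 1, 2, 4, 5, 6, 8, 9. The rightmost is syllable 9 (ba:).
  → primary stress on syllable 9.

yes: 6→9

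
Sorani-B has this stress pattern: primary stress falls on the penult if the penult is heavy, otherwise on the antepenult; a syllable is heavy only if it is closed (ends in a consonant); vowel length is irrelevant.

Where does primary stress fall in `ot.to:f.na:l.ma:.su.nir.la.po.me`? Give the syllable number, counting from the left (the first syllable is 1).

Weights: 7 la L, 8 po L, 9 me L.
The penult (syllable 8, po) is light, so stress falls on the antepenult (syllable 7, la).
Primary stress: syllable 7 → ot.to:f.na:l.ma:.su.nir.ˈla.po.me.

7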